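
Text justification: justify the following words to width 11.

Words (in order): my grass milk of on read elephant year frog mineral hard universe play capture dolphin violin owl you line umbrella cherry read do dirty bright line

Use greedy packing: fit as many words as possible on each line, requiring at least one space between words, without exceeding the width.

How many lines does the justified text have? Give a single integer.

Answer: 17

Derivation:
Line 1: ['my', 'grass'] (min_width=8, slack=3)
Line 2: ['milk', 'of', 'on'] (min_width=10, slack=1)
Line 3: ['read'] (min_width=4, slack=7)
Line 4: ['elephant'] (min_width=8, slack=3)
Line 5: ['year', 'frog'] (min_width=9, slack=2)
Line 6: ['mineral'] (min_width=7, slack=4)
Line 7: ['hard'] (min_width=4, slack=7)
Line 8: ['universe'] (min_width=8, slack=3)
Line 9: ['play'] (min_width=4, slack=7)
Line 10: ['capture'] (min_width=7, slack=4)
Line 11: ['dolphin'] (min_width=7, slack=4)
Line 12: ['violin', 'owl'] (min_width=10, slack=1)
Line 13: ['you', 'line'] (min_width=8, slack=3)
Line 14: ['umbrella'] (min_width=8, slack=3)
Line 15: ['cherry', 'read'] (min_width=11, slack=0)
Line 16: ['do', 'dirty'] (min_width=8, slack=3)
Line 17: ['bright', 'line'] (min_width=11, slack=0)
Total lines: 17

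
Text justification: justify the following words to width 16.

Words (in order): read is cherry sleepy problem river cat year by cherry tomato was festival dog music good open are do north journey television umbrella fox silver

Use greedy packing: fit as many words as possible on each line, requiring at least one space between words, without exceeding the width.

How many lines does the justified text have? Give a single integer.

Answer: 11

Derivation:
Line 1: ['read', 'is', 'cherry'] (min_width=14, slack=2)
Line 2: ['sleepy', 'problem'] (min_width=14, slack=2)
Line 3: ['river', 'cat', 'year'] (min_width=14, slack=2)
Line 4: ['by', 'cherry', 'tomato'] (min_width=16, slack=0)
Line 5: ['was', 'festival', 'dog'] (min_width=16, slack=0)
Line 6: ['music', 'good', 'open'] (min_width=15, slack=1)
Line 7: ['are', 'do', 'north'] (min_width=12, slack=4)
Line 8: ['journey'] (min_width=7, slack=9)
Line 9: ['television'] (min_width=10, slack=6)
Line 10: ['umbrella', 'fox'] (min_width=12, slack=4)
Line 11: ['silver'] (min_width=6, slack=10)
Total lines: 11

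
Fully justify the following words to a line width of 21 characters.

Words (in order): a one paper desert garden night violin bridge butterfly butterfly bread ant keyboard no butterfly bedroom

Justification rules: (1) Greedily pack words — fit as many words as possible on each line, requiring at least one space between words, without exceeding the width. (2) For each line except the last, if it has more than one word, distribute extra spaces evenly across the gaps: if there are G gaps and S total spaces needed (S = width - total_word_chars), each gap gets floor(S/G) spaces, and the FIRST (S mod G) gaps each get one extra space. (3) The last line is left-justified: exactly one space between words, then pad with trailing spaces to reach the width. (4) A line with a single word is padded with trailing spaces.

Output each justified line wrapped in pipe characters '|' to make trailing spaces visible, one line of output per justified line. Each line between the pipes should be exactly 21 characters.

Line 1: ['a', 'one', 'paper', 'desert'] (min_width=18, slack=3)
Line 2: ['garden', 'night', 'violin'] (min_width=19, slack=2)
Line 3: ['bridge', 'butterfly'] (min_width=16, slack=5)
Line 4: ['butterfly', 'bread', 'ant'] (min_width=19, slack=2)
Line 5: ['keyboard', 'no', 'butterfly'] (min_width=21, slack=0)
Line 6: ['bedroom'] (min_width=7, slack=14)

Answer: |a  one  paper  desert|
|garden  night  violin|
|bridge      butterfly|
|butterfly  bread  ant|
|keyboard no butterfly|
|bedroom              |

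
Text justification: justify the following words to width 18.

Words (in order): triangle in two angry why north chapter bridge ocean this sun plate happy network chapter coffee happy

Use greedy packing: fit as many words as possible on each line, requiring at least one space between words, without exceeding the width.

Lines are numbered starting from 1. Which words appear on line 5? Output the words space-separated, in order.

Answer: plate happy

Derivation:
Line 1: ['triangle', 'in', 'two'] (min_width=15, slack=3)
Line 2: ['angry', 'why', 'north'] (min_width=15, slack=3)
Line 3: ['chapter', 'bridge'] (min_width=14, slack=4)
Line 4: ['ocean', 'this', 'sun'] (min_width=14, slack=4)
Line 5: ['plate', 'happy'] (min_width=11, slack=7)
Line 6: ['network', 'chapter'] (min_width=15, slack=3)
Line 7: ['coffee', 'happy'] (min_width=12, slack=6)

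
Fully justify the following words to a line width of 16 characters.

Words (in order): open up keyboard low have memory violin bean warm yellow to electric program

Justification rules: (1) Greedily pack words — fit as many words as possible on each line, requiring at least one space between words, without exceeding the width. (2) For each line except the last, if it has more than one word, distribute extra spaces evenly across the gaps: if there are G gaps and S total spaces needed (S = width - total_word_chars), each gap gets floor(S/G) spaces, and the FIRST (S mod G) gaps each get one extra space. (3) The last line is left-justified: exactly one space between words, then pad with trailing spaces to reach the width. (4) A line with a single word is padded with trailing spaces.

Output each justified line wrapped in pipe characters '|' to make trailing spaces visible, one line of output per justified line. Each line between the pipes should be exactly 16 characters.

Line 1: ['open', 'up', 'keyboard'] (min_width=16, slack=0)
Line 2: ['low', 'have', 'memory'] (min_width=15, slack=1)
Line 3: ['violin', 'bean', 'warm'] (min_width=16, slack=0)
Line 4: ['yellow', 'to'] (min_width=9, slack=7)
Line 5: ['electric', 'program'] (min_width=16, slack=0)

Answer: |open up keyboard|
|low  have memory|
|violin bean warm|
|yellow        to|
|electric program|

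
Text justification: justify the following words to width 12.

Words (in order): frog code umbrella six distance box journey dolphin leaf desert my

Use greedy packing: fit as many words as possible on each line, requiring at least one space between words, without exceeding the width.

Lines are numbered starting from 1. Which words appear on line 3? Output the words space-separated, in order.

Answer: distance box

Derivation:
Line 1: ['frog', 'code'] (min_width=9, slack=3)
Line 2: ['umbrella', 'six'] (min_width=12, slack=0)
Line 3: ['distance', 'box'] (min_width=12, slack=0)
Line 4: ['journey'] (min_width=7, slack=5)
Line 5: ['dolphin', 'leaf'] (min_width=12, slack=0)
Line 6: ['desert', 'my'] (min_width=9, slack=3)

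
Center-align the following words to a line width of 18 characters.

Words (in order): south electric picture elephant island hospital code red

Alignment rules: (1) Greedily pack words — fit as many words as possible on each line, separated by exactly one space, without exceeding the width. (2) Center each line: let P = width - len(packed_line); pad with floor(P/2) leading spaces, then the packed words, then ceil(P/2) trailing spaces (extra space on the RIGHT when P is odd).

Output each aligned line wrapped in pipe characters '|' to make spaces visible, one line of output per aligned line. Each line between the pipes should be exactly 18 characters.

Line 1: ['south', 'electric'] (min_width=14, slack=4)
Line 2: ['picture', 'elephant'] (min_width=16, slack=2)
Line 3: ['island', 'hospital'] (min_width=15, slack=3)
Line 4: ['code', 'red'] (min_width=8, slack=10)

Answer: |  south electric  |
| picture elephant |
| island hospital  |
|     code red     |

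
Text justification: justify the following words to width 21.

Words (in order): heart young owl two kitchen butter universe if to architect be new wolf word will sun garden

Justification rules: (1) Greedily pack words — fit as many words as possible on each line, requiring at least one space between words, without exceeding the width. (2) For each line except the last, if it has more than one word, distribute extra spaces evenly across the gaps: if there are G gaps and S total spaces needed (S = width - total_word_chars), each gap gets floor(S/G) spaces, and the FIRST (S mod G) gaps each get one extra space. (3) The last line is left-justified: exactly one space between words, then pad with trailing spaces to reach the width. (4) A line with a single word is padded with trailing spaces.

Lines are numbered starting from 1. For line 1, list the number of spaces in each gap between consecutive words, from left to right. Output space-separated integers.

Answer: 2 2 1

Derivation:
Line 1: ['heart', 'young', 'owl', 'two'] (min_width=19, slack=2)
Line 2: ['kitchen', 'butter'] (min_width=14, slack=7)
Line 3: ['universe', 'if', 'to'] (min_width=14, slack=7)
Line 4: ['architect', 'be', 'new', 'wolf'] (min_width=21, slack=0)
Line 5: ['word', 'will', 'sun', 'garden'] (min_width=20, slack=1)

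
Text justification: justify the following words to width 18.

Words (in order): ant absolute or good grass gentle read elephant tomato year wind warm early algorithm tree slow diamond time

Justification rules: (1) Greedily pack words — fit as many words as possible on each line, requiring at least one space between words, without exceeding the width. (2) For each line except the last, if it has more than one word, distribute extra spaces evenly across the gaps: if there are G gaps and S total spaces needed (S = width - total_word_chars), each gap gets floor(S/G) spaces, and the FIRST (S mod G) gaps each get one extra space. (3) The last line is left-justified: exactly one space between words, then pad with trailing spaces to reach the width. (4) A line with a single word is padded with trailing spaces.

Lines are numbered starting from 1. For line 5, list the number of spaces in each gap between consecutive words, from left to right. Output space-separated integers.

Line 1: ['ant', 'absolute', 'or'] (min_width=15, slack=3)
Line 2: ['good', 'grass', 'gentle'] (min_width=17, slack=1)
Line 3: ['read', 'elephant'] (min_width=13, slack=5)
Line 4: ['tomato', 'year', 'wind'] (min_width=16, slack=2)
Line 5: ['warm', 'early'] (min_width=10, slack=8)
Line 6: ['algorithm', 'tree'] (min_width=14, slack=4)
Line 7: ['slow', 'diamond', 'time'] (min_width=17, slack=1)

Answer: 9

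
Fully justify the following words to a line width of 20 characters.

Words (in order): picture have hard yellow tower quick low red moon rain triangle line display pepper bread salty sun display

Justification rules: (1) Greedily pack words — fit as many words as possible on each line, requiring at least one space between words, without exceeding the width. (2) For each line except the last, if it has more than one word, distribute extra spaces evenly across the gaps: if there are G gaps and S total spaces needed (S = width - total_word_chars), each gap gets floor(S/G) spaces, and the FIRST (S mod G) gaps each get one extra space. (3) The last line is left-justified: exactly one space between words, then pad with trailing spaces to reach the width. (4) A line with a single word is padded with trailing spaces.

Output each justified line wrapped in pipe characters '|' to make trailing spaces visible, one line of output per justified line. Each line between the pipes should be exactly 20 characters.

Line 1: ['picture', 'have', 'hard'] (min_width=17, slack=3)
Line 2: ['yellow', 'tower', 'quick'] (min_width=18, slack=2)
Line 3: ['low', 'red', 'moon', 'rain'] (min_width=17, slack=3)
Line 4: ['triangle', 'line'] (min_width=13, slack=7)
Line 5: ['display', 'pepper', 'bread'] (min_width=20, slack=0)
Line 6: ['salty', 'sun', 'display'] (min_width=17, slack=3)

Answer: |picture   have  hard|
|yellow  tower  quick|
|low  red  moon  rain|
|triangle        line|
|display pepper bread|
|salty sun display   |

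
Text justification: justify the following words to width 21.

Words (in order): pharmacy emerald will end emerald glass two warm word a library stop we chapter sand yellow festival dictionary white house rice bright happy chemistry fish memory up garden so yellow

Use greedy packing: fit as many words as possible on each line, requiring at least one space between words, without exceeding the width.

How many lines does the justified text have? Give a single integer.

Answer: 10

Derivation:
Line 1: ['pharmacy', 'emerald', 'will'] (min_width=21, slack=0)
Line 2: ['end', 'emerald', 'glass', 'two'] (min_width=21, slack=0)
Line 3: ['warm', 'word', 'a', 'library'] (min_width=19, slack=2)
Line 4: ['stop', 'we', 'chapter', 'sand'] (min_width=20, slack=1)
Line 5: ['yellow', 'festival'] (min_width=15, slack=6)
Line 6: ['dictionary', 'white'] (min_width=16, slack=5)
Line 7: ['house', 'rice', 'bright'] (min_width=17, slack=4)
Line 8: ['happy', 'chemistry', 'fish'] (min_width=20, slack=1)
Line 9: ['memory', 'up', 'garden', 'so'] (min_width=19, slack=2)
Line 10: ['yellow'] (min_width=6, slack=15)
Total lines: 10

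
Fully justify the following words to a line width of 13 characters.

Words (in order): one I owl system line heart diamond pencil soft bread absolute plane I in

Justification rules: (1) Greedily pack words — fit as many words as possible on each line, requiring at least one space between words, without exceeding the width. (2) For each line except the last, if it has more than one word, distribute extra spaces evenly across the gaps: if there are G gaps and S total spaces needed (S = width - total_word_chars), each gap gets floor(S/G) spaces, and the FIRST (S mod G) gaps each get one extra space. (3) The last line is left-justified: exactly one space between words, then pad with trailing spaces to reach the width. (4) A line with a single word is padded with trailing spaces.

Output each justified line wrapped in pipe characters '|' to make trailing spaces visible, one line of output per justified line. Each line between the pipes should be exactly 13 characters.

Answer: |one   I   owl|
|system   line|
|heart diamond|
|pencil   soft|
|bread        |
|absolute     |
|plane I in   |

Derivation:
Line 1: ['one', 'I', 'owl'] (min_width=9, slack=4)
Line 2: ['system', 'line'] (min_width=11, slack=2)
Line 3: ['heart', 'diamond'] (min_width=13, slack=0)
Line 4: ['pencil', 'soft'] (min_width=11, slack=2)
Line 5: ['bread'] (min_width=5, slack=8)
Line 6: ['absolute'] (min_width=8, slack=5)
Line 7: ['plane', 'I', 'in'] (min_width=10, slack=3)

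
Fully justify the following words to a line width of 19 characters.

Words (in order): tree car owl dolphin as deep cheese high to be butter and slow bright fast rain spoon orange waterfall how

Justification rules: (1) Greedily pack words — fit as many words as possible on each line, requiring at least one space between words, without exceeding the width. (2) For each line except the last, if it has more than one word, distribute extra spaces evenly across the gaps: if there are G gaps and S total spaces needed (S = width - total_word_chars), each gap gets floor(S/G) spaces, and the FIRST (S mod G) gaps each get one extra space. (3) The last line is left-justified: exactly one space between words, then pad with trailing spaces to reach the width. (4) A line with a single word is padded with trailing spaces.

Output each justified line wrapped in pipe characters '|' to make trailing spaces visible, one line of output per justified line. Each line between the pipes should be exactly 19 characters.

Line 1: ['tree', 'car', 'owl'] (min_width=12, slack=7)
Line 2: ['dolphin', 'as', 'deep'] (min_width=15, slack=4)
Line 3: ['cheese', 'high', 'to', 'be'] (min_width=17, slack=2)
Line 4: ['butter', 'and', 'slow'] (min_width=15, slack=4)
Line 5: ['bright', 'fast', 'rain'] (min_width=16, slack=3)
Line 6: ['spoon', 'orange'] (min_width=12, slack=7)
Line 7: ['waterfall', 'how'] (min_width=13, slack=6)

Answer: |tree     car    owl|
|dolphin   as   deep|
|cheese  high  to be|
|butter   and   slow|
|bright   fast  rain|
|spoon        orange|
|waterfall how      |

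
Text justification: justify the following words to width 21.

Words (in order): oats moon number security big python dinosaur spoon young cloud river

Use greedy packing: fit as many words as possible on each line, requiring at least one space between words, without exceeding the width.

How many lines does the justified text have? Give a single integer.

Line 1: ['oats', 'moon', 'number'] (min_width=16, slack=5)
Line 2: ['security', 'big', 'python'] (min_width=19, slack=2)
Line 3: ['dinosaur', 'spoon', 'young'] (min_width=20, slack=1)
Line 4: ['cloud', 'river'] (min_width=11, slack=10)
Total lines: 4

Answer: 4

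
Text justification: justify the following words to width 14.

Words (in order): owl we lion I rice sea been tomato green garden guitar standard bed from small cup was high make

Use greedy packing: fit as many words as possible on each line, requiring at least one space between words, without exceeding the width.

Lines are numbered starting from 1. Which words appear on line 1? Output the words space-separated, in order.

Line 1: ['owl', 'we', 'lion', 'I'] (min_width=13, slack=1)
Line 2: ['rice', 'sea', 'been'] (min_width=13, slack=1)
Line 3: ['tomato', 'green'] (min_width=12, slack=2)
Line 4: ['garden', 'guitar'] (min_width=13, slack=1)
Line 5: ['standard', 'bed'] (min_width=12, slack=2)
Line 6: ['from', 'small', 'cup'] (min_width=14, slack=0)
Line 7: ['was', 'high', 'make'] (min_width=13, slack=1)

Answer: owl we lion I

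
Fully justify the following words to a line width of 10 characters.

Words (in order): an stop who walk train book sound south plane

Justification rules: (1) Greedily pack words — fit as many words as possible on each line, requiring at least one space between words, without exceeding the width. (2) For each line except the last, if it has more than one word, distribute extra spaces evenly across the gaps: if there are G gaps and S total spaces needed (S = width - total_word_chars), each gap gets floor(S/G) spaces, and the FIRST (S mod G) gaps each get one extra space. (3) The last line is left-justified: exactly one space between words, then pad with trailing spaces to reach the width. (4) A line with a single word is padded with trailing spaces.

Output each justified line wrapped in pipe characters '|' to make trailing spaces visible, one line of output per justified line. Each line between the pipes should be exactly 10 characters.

Line 1: ['an', 'stop'] (min_width=7, slack=3)
Line 2: ['who', 'walk'] (min_width=8, slack=2)
Line 3: ['train', 'book'] (min_width=10, slack=0)
Line 4: ['sound'] (min_width=5, slack=5)
Line 5: ['south'] (min_width=5, slack=5)
Line 6: ['plane'] (min_width=5, slack=5)

Answer: |an    stop|
|who   walk|
|train book|
|sound     |
|south     |
|plane     |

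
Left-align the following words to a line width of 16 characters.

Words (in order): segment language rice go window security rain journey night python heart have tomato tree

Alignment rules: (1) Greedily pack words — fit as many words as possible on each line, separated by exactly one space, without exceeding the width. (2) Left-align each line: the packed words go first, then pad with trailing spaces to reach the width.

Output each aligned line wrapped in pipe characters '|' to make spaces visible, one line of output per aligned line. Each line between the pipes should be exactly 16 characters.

Answer: |segment language|
|rice go window  |
|security rain   |
|journey night   |
|python heart    |
|have tomato tree|

Derivation:
Line 1: ['segment', 'language'] (min_width=16, slack=0)
Line 2: ['rice', 'go', 'window'] (min_width=14, slack=2)
Line 3: ['security', 'rain'] (min_width=13, slack=3)
Line 4: ['journey', 'night'] (min_width=13, slack=3)
Line 5: ['python', 'heart'] (min_width=12, slack=4)
Line 6: ['have', 'tomato', 'tree'] (min_width=16, slack=0)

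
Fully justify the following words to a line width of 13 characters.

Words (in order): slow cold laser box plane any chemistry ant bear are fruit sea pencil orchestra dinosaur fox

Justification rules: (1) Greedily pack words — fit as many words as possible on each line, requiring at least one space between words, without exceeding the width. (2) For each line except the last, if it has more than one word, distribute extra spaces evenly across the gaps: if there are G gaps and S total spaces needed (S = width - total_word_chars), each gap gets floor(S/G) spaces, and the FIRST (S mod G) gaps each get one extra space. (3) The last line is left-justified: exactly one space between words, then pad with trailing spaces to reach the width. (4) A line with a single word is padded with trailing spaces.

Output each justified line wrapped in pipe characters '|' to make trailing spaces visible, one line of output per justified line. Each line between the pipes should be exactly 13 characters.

Answer: |slow     cold|
|laser     box|
|plane     any|
|chemistry ant|
|bear      are|
|fruit     sea|
|pencil       |
|orchestra    |
|dinosaur fox |

Derivation:
Line 1: ['slow', 'cold'] (min_width=9, slack=4)
Line 2: ['laser', 'box'] (min_width=9, slack=4)
Line 3: ['plane', 'any'] (min_width=9, slack=4)
Line 4: ['chemistry', 'ant'] (min_width=13, slack=0)
Line 5: ['bear', 'are'] (min_width=8, slack=5)
Line 6: ['fruit', 'sea'] (min_width=9, slack=4)
Line 7: ['pencil'] (min_width=6, slack=7)
Line 8: ['orchestra'] (min_width=9, slack=4)
Line 9: ['dinosaur', 'fox'] (min_width=12, slack=1)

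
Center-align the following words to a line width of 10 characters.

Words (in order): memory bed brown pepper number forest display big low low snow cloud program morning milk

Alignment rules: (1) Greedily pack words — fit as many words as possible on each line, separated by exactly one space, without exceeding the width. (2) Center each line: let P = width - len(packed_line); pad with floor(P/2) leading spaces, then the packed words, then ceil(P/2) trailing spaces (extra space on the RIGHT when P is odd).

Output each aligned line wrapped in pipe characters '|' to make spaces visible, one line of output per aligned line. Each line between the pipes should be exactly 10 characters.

Line 1: ['memory', 'bed'] (min_width=10, slack=0)
Line 2: ['brown'] (min_width=5, slack=5)
Line 3: ['pepper'] (min_width=6, slack=4)
Line 4: ['number'] (min_width=6, slack=4)
Line 5: ['forest'] (min_width=6, slack=4)
Line 6: ['display'] (min_width=7, slack=3)
Line 7: ['big', 'low'] (min_width=7, slack=3)
Line 8: ['low', 'snow'] (min_width=8, slack=2)
Line 9: ['cloud'] (min_width=5, slack=5)
Line 10: ['program'] (min_width=7, slack=3)
Line 11: ['morning'] (min_width=7, slack=3)
Line 12: ['milk'] (min_width=4, slack=6)

Answer: |memory bed|
|  brown   |
|  pepper  |
|  number  |
|  forest  |
| display  |
| big low  |
| low snow |
|  cloud   |
| program  |
| morning  |
|   milk   |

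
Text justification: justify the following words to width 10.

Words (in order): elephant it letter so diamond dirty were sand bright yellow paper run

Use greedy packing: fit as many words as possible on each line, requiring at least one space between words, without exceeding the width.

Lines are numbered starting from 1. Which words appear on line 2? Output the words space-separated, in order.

Answer: it letter

Derivation:
Line 1: ['elephant'] (min_width=8, slack=2)
Line 2: ['it', 'letter'] (min_width=9, slack=1)
Line 3: ['so', 'diamond'] (min_width=10, slack=0)
Line 4: ['dirty', 'were'] (min_width=10, slack=0)
Line 5: ['sand'] (min_width=4, slack=6)
Line 6: ['bright'] (min_width=6, slack=4)
Line 7: ['yellow'] (min_width=6, slack=4)
Line 8: ['paper', 'run'] (min_width=9, slack=1)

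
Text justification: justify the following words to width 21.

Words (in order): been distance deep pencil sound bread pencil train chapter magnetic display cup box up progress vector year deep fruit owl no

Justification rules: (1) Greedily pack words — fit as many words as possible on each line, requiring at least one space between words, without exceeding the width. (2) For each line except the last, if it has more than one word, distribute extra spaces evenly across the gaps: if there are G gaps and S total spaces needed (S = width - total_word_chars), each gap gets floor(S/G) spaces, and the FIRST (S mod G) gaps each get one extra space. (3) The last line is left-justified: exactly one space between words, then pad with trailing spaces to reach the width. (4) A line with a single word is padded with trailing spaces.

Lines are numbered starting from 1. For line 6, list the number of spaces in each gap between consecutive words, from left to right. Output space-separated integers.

Answer: 4 3

Derivation:
Line 1: ['been', 'distance', 'deep'] (min_width=18, slack=3)
Line 2: ['pencil', 'sound', 'bread'] (min_width=18, slack=3)
Line 3: ['pencil', 'train', 'chapter'] (min_width=20, slack=1)
Line 4: ['magnetic', 'display', 'cup'] (min_width=20, slack=1)
Line 5: ['box', 'up', 'progress'] (min_width=15, slack=6)
Line 6: ['vector', 'year', 'deep'] (min_width=16, slack=5)
Line 7: ['fruit', 'owl', 'no'] (min_width=12, slack=9)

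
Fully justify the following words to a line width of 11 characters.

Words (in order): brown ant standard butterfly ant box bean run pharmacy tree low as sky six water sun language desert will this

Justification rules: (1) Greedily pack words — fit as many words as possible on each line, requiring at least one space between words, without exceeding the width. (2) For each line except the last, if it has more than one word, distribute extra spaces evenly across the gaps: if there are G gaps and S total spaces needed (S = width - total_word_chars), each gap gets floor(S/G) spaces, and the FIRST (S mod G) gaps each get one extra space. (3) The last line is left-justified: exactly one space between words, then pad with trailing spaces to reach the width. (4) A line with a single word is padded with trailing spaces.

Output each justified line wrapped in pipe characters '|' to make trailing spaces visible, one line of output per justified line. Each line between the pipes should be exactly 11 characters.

Line 1: ['brown', 'ant'] (min_width=9, slack=2)
Line 2: ['standard'] (min_width=8, slack=3)
Line 3: ['butterfly'] (min_width=9, slack=2)
Line 4: ['ant', 'box'] (min_width=7, slack=4)
Line 5: ['bean', 'run'] (min_width=8, slack=3)
Line 6: ['pharmacy'] (min_width=8, slack=3)
Line 7: ['tree', 'low', 'as'] (min_width=11, slack=0)
Line 8: ['sky', 'six'] (min_width=7, slack=4)
Line 9: ['water', 'sun'] (min_width=9, slack=2)
Line 10: ['language'] (min_width=8, slack=3)
Line 11: ['desert', 'will'] (min_width=11, slack=0)
Line 12: ['this'] (min_width=4, slack=7)

Answer: |brown   ant|
|standard   |
|butterfly  |
|ant     box|
|bean    run|
|pharmacy   |
|tree low as|
|sky     six|
|water   sun|
|language   |
|desert will|
|this       |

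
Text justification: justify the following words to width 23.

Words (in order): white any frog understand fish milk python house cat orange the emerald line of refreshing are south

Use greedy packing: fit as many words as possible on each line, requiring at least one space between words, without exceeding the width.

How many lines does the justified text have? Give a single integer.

Line 1: ['white', 'any', 'frog'] (min_width=14, slack=9)
Line 2: ['understand', 'fish', 'milk'] (min_width=20, slack=3)
Line 3: ['python', 'house', 'cat', 'orange'] (min_width=23, slack=0)
Line 4: ['the', 'emerald', 'line', 'of'] (min_width=19, slack=4)
Line 5: ['refreshing', 'are', 'south'] (min_width=20, slack=3)
Total lines: 5

Answer: 5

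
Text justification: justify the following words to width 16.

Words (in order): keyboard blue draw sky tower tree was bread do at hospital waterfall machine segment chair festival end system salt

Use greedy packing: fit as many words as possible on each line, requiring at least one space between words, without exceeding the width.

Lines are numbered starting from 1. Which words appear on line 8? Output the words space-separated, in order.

Line 1: ['keyboard', 'blue'] (min_width=13, slack=3)
Line 2: ['draw', 'sky', 'tower'] (min_width=14, slack=2)
Line 3: ['tree', 'was', 'bread'] (min_width=14, slack=2)
Line 4: ['do', 'at', 'hospital'] (min_width=14, slack=2)
Line 5: ['waterfall'] (min_width=9, slack=7)
Line 6: ['machine', 'segment'] (min_width=15, slack=1)
Line 7: ['chair', 'festival'] (min_width=14, slack=2)
Line 8: ['end', 'system', 'salt'] (min_width=15, slack=1)

Answer: end system salt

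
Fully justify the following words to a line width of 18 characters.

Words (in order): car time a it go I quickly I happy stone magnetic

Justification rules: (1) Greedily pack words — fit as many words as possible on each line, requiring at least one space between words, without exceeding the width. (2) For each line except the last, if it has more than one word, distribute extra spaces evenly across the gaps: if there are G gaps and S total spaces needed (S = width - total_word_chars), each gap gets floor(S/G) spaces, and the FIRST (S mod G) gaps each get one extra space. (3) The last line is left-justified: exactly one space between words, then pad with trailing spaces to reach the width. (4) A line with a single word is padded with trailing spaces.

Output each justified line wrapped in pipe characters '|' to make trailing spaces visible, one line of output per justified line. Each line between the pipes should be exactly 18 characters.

Line 1: ['car', 'time', 'a', 'it', 'go', 'I'] (min_width=18, slack=0)
Line 2: ['quickly', 'I', 'happy'] (min_width=15, slack=3)
Line 3: ['stone', 'magnetic'] (min_width=14, slack=4)

Answer: |car time a it go I|
|quickly   I  happy|
|stone magnetic    |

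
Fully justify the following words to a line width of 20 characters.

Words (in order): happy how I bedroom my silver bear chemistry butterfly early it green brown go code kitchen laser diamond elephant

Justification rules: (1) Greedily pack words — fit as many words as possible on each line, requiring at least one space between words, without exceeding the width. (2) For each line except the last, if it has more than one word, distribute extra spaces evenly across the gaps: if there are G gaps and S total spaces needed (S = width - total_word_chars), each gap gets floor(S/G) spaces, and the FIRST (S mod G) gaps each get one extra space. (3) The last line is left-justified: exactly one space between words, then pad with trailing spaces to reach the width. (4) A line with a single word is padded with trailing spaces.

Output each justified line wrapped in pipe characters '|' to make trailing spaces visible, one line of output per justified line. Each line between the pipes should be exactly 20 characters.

Line 1: ['happy', 'how', 'I', 'bedroom'] (min_width=19, slack=1)
Line 2: ['my', 'silver', 'bear'] (min_width=14, slack=6)
Line 3: ['chemistry', 'butterfly'] (min_width=19, slack=1)
Line 4: ['early', 'it', 'green', 'brown'] (min_width=20, slack=0)
Line 5: ['go', 'code', 'kitchen'] (min_width=15, slack=5)
Line 6: ['laser', 'diamond'] (min_width=13, slack=7)
Line 7: ['elephant'] (min_width=8, slack=12)

Answer: |happy  how I bedroom|
|my    silver    bear|
|chemistry  butterfly|
|early it green brown|
|go    code   kitchen|
|laser        diamond|
|elephant            |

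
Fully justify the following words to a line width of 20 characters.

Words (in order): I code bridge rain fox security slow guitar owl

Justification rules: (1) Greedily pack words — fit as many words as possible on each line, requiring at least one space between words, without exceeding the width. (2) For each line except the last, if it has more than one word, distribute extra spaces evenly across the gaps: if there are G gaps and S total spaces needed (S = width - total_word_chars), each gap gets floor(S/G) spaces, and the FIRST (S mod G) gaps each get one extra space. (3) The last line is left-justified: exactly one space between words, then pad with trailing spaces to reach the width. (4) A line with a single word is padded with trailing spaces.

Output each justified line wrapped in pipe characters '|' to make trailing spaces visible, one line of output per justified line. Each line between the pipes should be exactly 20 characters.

Line 1: ['I', 'code', 'bridge', 'rain'] (min_width=18, slack=2)
Line 2: ['fox', 'security', 'slow'] (min_width=17, slack=3)
Line 3: ['guitar', 'owl'] (min_width=10, slack=10)

Answer: |I  code  bridge rain|
|fox   security  slow|
|guitar owl          |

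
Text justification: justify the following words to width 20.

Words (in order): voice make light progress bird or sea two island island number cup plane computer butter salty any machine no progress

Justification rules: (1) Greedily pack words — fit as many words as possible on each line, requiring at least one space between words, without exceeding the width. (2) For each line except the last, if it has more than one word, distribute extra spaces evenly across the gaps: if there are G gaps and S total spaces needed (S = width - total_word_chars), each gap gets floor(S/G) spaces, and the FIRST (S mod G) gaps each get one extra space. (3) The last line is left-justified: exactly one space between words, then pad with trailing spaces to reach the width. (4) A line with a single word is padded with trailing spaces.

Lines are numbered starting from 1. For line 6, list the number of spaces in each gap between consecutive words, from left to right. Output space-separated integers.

Answer: 1 1 1

Derivation:
Line 1: ['voice', 'make', 'light'] (min_width=16, slack=4)
Line 2: ['progress', 'bird', 'or', 'sea'] (min_width=20, slack=0)
Line 3: ['two', 'island', 'island'] (min_width=17, slack=3)
Line 4: ['number', 'cup', 'plane'] (min_width=16, slack=4)
Line 5: ['computer', 'butter'] (min_width=15, slack=5)
Line 6: ['salty', 'any', 'machine', 'no'] (min_width=20, slack=0)
Line 7: ['progress'] (min_width=8, slack=12)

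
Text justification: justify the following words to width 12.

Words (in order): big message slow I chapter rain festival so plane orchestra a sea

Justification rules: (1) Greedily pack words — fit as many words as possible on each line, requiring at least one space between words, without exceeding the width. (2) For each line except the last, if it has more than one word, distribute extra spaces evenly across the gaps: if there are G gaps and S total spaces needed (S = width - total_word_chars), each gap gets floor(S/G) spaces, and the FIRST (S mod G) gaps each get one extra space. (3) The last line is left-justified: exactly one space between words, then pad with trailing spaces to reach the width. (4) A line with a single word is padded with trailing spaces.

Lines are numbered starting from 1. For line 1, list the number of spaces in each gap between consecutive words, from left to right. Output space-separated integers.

Answer: 2

Derivation:
Line 1: ['big', 'message'] (min_width=11, slack=1)
Line 2: ['slow', 'I'] (min_width=6, slack=6)
Line 3: ['chapter', 'rain'] (min_width=12, slack=0)
Line 4: ['festival', 'so'] (min_width=11, slack=1)
Line 5: ['plane'] (min_width=5, slack=7)
Line 6: ['orchestra', 'a'] (min_width=11, slack=1)
Line 7: ['sea'] (min_width=3, slack=9)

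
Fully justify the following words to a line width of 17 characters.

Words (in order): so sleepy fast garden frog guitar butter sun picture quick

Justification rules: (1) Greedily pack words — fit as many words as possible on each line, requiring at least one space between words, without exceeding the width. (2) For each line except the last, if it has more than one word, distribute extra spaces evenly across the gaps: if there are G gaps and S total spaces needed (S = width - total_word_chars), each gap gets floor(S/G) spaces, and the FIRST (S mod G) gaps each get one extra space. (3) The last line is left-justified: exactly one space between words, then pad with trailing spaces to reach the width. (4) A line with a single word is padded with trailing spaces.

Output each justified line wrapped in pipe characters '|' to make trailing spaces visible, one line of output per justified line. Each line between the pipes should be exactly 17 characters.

Line 1: ['so', 'sleepy', 'fast'] (min_width=14, slack=3)
Line 2: ['garden', 'frog'] (min_width=11, slack=6)
Line 3: ['guitar', 'butter', 'sun'] (min_width=17, slack=0)
Line 4: ['picture', 'quick'] (min_width=13, slack=4)

Answer: |so   sleepy  fast|
|garden       frog|
|guitar butter sun|
|picture quick    |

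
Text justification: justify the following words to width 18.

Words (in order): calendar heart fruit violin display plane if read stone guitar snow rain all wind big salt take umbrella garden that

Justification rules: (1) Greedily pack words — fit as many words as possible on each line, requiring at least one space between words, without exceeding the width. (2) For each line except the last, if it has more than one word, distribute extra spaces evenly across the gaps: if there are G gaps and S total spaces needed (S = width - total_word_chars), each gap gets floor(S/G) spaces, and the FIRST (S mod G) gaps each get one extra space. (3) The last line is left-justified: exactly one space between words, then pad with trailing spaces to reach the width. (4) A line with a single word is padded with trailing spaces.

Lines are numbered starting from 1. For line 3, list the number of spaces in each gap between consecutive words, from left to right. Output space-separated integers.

Answer: 2 2

Derivation:
Line 1: ['calendar', 'heart'] (min_width=14, slack=4)
Line 2: ['fruit', 'violin'] (min_width=12, slack=6)
Line 3: ['display', 'plane', 'if'] (min_width=16, slack=2)
Line 4: ['read', 'stone', 'guitar'] (min_width=17, slack=1)
Line 5: ['snow', 'rain', 'all', 'wind'] (min_width=18, slack=0)
Line 6: ['big', 'salt', 'take'] (min_width=13, slack=5)
Line 7: ['umbrella', 'garden'] (min_width=15, slack=3)
Line 8: ['that'] (min_width=4, slack=14)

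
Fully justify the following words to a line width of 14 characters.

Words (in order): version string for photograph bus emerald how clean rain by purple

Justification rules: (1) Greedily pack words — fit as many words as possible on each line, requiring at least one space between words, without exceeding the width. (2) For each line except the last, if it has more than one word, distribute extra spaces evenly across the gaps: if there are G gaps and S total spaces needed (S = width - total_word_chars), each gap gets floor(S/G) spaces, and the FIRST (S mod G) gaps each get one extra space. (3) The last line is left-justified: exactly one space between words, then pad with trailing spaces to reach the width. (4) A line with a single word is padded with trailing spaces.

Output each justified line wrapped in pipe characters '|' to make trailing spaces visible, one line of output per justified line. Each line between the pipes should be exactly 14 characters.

Answer: |version string|
|for photograph|
|bus    emerald|
|how clean rain|
|by purple     |

Derivation:
Line 1: ['version', 'string'] (min_width=14, slack=0)
Line 2: ['for', 'photograph'] (min_width=14, slack=0)
Line 3: ['bus', 'emerald'] (min_width=11, slack=3)
Line 4: ['how', 'clean', 'rain'] (min_width=14, slack=0)
Line 5: ['by', 'purple'] (min_width=9, slack=5)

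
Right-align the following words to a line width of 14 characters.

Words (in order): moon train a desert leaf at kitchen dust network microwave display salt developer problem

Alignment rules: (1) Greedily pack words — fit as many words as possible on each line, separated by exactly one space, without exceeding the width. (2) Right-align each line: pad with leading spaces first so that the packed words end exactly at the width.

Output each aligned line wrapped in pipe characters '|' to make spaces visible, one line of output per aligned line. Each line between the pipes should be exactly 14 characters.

Answer: |  moon train a|
|desert leaf at|
|  kitchen dust|
|       network|
|     microwave|
|  display salt|
|     developer|
|       problem|

Derivation:
Line 1: ['moon', 'train', 'a'] (min_width=12, slack=2)
Line 2: ['desert', 'leaf', 'at'] (min_width=14, slack=0)
Line 3: ['kitchen', 'dust'] (min_width=12, slack=2)
Line 4: ['network'] (min_width=7, slack=7)
Line 5: ['microwave'] (min_width=9, slack=5)
Line 6: ['display', 'salt'] (min_width=12, slack=2)
Line 7: ['developer'] (min_width=9, slack=5)
Line 8: ['problem'] (min_width=7, slack=7)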